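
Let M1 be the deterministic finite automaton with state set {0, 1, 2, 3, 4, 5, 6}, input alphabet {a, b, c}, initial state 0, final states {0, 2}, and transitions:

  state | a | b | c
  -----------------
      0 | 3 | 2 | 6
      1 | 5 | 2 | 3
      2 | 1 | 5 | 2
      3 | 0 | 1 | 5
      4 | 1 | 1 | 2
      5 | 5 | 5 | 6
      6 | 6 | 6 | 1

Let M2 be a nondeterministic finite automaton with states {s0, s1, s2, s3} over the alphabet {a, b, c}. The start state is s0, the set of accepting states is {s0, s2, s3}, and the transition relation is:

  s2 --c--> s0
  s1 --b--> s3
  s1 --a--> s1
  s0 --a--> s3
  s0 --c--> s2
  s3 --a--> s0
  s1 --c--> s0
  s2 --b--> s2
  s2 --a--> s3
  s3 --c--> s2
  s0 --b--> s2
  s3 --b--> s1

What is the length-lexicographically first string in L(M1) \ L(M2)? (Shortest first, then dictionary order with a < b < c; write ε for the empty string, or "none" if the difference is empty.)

bab

The string bab is accepted by M1 but not by M2.
No shorter string lies in the difference, and bab is the lexicographically first length-3 string in L(M1) \ L(M2).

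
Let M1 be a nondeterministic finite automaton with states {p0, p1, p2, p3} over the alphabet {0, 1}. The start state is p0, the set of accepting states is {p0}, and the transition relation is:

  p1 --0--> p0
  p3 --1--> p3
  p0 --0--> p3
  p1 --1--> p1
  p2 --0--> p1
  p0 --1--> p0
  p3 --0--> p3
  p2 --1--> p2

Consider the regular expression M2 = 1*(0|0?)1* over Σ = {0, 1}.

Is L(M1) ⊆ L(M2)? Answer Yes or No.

Converting the expression M2 to a DFA (subset construction, then merging equivalent states) gives the minimal DFA with states {r0, r1, r2}, start state r0, accepting states {r0, r1} and transitions r0: 0→r1, 1→r0; r1: 0→r2, 1→r1; r2: 0→r2, 1→r2.
Exploring the product automaton M1 × M2 from the start pair (p0, r0), following both machines on each input symbol, reaches 3 state pairs: (p0, r0), (p3, r1), (p3, r2).
M1 accepts in {p0} and M2 accepts in {r0, r1}. The reachable pairs whose M1-component is accepting are (p0, r0); in each of them the M2-component is accepting too, so the product for L(M1) \ L(M2) (M1-component accepting, M2-component rejecting) has no reachable accepting pair and the difference is empty.
Hence every string in L(M1) is also in L(M2).

Yes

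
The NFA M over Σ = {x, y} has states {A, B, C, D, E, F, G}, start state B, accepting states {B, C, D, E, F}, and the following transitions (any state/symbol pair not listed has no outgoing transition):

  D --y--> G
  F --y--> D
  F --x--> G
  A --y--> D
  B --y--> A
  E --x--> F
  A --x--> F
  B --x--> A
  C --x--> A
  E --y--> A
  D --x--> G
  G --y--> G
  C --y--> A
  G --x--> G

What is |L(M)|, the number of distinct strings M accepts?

The useful subgraph on states {A, B, D, F} is acyclic, so L(M) is finite; the longest accepting path visits 4 useful states, giving maximum string length 3.
Counting accepting paths from B by length: 1 of length 0, 4 of length 2, 2 of length 3. Total 7.

7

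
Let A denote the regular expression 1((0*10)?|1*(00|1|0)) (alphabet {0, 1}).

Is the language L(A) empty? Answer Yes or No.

The string 1 matches the expression, so it belongs to L(A).
Since L(A) contains at least one string, it is not empty.

No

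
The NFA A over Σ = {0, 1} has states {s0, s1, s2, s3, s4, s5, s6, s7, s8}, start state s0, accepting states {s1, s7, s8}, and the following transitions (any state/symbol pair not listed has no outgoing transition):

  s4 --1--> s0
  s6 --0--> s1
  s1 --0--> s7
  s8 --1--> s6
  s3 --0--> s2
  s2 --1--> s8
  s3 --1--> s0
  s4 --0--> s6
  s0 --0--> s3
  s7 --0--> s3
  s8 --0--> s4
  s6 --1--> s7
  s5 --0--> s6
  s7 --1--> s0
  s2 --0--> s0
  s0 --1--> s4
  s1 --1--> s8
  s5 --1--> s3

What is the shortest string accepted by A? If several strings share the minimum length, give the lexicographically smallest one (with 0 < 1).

A breadth-first search from s0 reaches an accepting state first via the path s0 → s3 → s2 → s8 on input 001.
No string of length < 3 is accepted (BFS exhausts all shorter strings without reaching an accepting state), and 001 is the lexicographically least accepting string of length 3.

001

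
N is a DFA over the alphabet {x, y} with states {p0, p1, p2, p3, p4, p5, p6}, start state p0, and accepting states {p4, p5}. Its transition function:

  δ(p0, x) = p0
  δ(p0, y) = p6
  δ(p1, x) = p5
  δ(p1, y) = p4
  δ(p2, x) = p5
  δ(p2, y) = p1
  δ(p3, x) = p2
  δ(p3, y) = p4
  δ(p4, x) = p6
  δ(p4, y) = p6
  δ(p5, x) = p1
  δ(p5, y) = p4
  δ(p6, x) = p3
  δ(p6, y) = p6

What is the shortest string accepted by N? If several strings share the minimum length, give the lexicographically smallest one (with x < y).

yxy

A breadth-first search from p0 reaches an accepting state first via the path p0 → p6 → p3 → p4 on input yxy.
No string of length < 3 is accepted (BFS exhausts all shorter strings without reaching an accepting state), and yxy is the lexicographically least accepting string of length 3.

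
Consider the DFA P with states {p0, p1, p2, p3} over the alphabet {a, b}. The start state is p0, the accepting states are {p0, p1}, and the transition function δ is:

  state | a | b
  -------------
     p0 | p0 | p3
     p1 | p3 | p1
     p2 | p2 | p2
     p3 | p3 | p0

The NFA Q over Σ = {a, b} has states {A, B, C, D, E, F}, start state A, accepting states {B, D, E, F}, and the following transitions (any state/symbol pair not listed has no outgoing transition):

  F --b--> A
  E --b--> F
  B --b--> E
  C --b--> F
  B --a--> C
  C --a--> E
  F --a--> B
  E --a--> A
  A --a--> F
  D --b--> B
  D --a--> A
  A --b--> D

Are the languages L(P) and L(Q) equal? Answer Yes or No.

No

The empty string ε is accepted by P but rejected by Q.
So L(P) ≠ L(Q).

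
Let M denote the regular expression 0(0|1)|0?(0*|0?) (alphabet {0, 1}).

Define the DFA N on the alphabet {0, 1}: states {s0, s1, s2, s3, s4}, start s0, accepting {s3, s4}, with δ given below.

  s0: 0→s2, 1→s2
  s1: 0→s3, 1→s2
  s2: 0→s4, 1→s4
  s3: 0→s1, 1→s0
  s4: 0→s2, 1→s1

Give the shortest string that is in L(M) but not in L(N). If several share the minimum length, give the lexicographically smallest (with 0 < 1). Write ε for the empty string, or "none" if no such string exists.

The empty string ε is accepted by M but not by N.
Since ε is the unique shortest string, it is the required witness.

ε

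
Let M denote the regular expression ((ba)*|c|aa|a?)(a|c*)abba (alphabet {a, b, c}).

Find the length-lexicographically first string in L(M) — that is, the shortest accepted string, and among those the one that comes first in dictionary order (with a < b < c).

abba

By inspection of the expression, no string of length less than 4 matches, and abba is the lexicographically first match of length 4.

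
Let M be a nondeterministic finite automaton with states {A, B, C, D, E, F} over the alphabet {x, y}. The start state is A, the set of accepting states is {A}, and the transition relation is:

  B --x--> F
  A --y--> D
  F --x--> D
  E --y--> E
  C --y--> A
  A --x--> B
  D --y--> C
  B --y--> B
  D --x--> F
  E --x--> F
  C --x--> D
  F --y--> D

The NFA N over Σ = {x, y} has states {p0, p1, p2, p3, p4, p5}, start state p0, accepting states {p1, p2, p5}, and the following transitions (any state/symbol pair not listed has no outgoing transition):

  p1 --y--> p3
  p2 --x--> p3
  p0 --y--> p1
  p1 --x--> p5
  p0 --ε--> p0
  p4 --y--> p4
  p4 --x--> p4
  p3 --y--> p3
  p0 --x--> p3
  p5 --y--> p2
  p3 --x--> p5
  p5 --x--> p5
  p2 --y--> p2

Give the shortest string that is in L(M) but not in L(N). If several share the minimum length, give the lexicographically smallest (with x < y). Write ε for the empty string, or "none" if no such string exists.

The empty string ε is accepted by M but not by N.
Since ε is the unique shortest string, it is the required witness.

ε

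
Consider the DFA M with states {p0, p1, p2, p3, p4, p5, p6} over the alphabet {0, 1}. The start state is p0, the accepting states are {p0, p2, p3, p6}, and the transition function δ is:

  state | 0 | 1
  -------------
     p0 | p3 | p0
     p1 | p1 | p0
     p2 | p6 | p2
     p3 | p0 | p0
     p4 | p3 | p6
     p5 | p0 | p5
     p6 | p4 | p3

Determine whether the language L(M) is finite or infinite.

State p0 is reachable from the start and can reach an accepting state, and it lies on the cycle p0 → p0.
Traversing that cycle any number of times yields accepted strings of unbounded length, so the language is infinite.

infinite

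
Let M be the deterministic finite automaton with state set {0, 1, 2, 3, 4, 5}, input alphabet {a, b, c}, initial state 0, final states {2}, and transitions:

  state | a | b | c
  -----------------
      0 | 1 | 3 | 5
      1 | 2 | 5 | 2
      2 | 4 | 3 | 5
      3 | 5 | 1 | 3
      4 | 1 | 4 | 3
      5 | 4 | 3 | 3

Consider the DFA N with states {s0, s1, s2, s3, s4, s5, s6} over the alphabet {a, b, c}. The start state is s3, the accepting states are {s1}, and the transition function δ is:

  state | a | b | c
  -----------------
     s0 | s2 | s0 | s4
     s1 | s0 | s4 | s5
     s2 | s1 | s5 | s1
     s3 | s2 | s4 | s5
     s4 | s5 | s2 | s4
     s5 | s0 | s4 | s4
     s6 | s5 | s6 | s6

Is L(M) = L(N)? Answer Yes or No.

Yes

Exploring the product automaton M × N from the start pair (0, s3), following both machines on each input symbol, reaches 6 state pairs: (0, s3), (1, s2), (3, s4), (5, s5), (2, s1), (4, s0).
M accepts in {2} and N accepts in {s1}. In every reachable pair the two components are either both accepting — (2, s1) — or both non-accepting, so no string is accepted by exactly one of the machines: L(M) \ L(N) and L(N) \ L(M) are both empty.
Hence every string is accepted by M iff it is accepted by N, and the two languages coincide.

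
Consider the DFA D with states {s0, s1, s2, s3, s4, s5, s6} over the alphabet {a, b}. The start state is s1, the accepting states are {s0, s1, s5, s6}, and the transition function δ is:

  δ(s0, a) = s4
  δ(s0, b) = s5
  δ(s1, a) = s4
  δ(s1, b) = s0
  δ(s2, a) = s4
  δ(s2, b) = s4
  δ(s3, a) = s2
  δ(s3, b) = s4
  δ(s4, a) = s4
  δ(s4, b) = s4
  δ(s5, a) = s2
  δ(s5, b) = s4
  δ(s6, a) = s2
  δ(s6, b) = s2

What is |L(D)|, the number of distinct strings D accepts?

The useful subgraph on states {s0, s1, s5} is acyclic, so L(D) is finite; the longest accepting path visits 3 useful states, giving maximum string length 2.
Counting accepting paths from s1 by length: 1 of length 0, 1 of length 1, 1 of length 2. Total 3.

3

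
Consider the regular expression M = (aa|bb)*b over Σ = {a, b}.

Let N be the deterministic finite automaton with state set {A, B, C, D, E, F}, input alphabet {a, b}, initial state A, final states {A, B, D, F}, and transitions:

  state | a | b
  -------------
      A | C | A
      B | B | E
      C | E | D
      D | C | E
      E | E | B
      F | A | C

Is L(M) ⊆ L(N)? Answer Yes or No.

Converting the expression M to a DFA (subset construction, then merging equivalent states) gives the minimal DFA with states {m0, m1, m2, m3}, start state m0, accepting states {m2} and transitions m0: a→m1, b→m2; m1: a→m0, b→m3; m2: a→m3, b→m0; m3: a→m3, b→m3.
Exploring the product automaton M × N from the start pair (m0, A), following both machines on each input symbol, reaches 10 state pairs: (m0, A), (m1, C), (m2, A), (m0, E), (m3, D), (m3, C), (m1, E), (m2, B), (m3, E), (m3, B).
M accepts in {m2} and N accepts in {A, B, D, F}. The reachable pairs whose M-component is accepting are (m2, A), (m2, B); in each of them the N-component is accepting too, so the product for L(M) \ L(N) (M-component accepting, N-component rejecting) has no reachable accepting pair and the difference is empty.
Hence every string in L(M) is also in L(N).

Yes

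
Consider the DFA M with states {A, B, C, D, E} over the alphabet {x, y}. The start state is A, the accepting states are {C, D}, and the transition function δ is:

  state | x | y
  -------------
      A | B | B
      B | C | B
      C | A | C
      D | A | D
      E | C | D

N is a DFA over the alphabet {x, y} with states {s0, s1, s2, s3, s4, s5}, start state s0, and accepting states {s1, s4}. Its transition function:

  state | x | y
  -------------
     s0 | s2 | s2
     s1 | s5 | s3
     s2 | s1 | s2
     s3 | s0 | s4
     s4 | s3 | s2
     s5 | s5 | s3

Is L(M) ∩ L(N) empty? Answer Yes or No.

The string xx is accepted by both M and N.
Hence L(M) ∩ L(N) ≠ ∅.

No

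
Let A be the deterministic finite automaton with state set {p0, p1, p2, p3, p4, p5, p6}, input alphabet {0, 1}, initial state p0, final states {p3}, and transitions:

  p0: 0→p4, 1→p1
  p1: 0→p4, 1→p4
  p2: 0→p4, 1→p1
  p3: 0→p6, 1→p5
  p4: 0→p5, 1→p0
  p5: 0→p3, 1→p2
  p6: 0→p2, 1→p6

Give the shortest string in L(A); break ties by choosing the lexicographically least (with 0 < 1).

000

A breadth-first search from p0 reaches an accepting state first via the path p0 → p4 → p5 → p3 on input 000.
No string of length < 3 is accepted (BFS exhausts all shorter strings without reaching an accepting state), and 000 is the lexicographically least accepting string of length 3.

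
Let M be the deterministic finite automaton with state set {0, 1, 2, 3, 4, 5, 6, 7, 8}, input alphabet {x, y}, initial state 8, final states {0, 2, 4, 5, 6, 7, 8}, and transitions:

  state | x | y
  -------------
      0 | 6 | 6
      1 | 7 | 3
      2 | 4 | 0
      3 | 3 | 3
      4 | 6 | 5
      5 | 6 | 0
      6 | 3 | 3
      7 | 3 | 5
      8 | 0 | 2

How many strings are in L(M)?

The useful subgraph on states {0, 2, 4, 5, 6, 8} is acyclic, so L(M) is finite; the longest accepting path visits 6 useful states, giving maximum string length 5.
Counting accepting paths from 8 by length: 1 of length 0, 2 of length 1, 4 of length 2, 4 of length 3, 2 of length 4, 2 of length 5. Total 15.

15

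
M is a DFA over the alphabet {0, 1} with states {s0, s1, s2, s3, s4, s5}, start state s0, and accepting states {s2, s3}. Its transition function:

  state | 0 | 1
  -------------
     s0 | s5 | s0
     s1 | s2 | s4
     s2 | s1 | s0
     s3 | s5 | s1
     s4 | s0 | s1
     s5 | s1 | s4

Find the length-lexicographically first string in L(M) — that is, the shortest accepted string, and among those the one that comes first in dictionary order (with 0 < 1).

000

A breadth-first search from s0 reaches an accepting state first via the path s0 → s5 → s1 → s2 on input 000.
No string of length < 3 is accepted (BFS exhausts all shorter strings without reaching an accepting state), and 000 is the lexicographically least accepting string of length 3.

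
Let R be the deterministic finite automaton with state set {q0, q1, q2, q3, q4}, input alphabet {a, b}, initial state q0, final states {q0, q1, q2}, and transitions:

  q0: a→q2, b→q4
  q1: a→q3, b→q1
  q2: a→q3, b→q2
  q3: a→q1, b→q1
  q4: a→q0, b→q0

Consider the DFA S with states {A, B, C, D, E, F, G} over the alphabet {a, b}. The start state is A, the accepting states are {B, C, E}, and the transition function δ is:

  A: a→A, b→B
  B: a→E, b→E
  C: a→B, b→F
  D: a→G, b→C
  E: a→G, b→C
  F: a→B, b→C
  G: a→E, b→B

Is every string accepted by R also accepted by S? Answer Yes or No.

The empty string ε is in L(R) but not in L(S).
So L(R) ⊄ L(S).

No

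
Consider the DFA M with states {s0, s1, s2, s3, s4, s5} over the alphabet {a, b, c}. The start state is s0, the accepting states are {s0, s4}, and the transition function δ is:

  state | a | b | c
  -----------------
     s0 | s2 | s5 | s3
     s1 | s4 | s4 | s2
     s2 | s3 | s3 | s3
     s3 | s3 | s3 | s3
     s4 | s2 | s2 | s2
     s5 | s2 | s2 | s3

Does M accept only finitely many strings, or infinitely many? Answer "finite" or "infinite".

finite

The useful states (reachable from s0 and able to reach an accepting state) are {s0}.
Restricted to these states the transition graph has no cycle, so every accepting path has bounded length and L is finite.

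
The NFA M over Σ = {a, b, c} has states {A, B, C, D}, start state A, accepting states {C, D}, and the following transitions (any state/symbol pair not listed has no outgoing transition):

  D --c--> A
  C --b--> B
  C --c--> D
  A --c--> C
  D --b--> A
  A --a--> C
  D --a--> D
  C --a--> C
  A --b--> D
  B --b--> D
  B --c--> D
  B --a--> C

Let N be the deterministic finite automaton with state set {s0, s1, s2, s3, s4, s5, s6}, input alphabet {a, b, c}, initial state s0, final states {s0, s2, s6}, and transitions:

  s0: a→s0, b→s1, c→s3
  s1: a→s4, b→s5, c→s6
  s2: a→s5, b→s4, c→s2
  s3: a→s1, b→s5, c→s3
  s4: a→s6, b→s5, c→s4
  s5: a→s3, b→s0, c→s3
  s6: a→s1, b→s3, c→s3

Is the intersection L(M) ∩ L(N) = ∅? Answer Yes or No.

The string a is accepted by both M and N.
Hence L(M) ∩ L(N) ≠ ∅.

No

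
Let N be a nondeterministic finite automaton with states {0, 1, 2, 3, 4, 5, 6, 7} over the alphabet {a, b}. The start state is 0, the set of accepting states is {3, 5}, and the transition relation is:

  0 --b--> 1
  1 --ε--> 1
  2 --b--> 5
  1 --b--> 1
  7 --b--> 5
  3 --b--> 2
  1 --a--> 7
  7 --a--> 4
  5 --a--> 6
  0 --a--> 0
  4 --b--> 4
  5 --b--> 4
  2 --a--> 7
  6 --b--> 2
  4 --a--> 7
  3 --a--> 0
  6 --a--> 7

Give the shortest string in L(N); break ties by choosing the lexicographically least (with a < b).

bab

A breadth-first search from 0 reaches an accepting state first via the path 0 → 1 → 7 → 5 on input bab.
No string of length < 3 is accepted (BFS exhausts all shorter strings without reaching an accepting state), and bab is the lexicographically least accepting string of length 3.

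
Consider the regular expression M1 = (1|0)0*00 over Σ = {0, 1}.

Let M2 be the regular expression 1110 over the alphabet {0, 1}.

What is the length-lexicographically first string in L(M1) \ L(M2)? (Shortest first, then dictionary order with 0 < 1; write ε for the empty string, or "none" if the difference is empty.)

000

The string 000 is accepted by M1 but not by M2.
No shorter string lies in the difference, and 000 is the lexicographically first length-3 string in L(M1) \ L(M2).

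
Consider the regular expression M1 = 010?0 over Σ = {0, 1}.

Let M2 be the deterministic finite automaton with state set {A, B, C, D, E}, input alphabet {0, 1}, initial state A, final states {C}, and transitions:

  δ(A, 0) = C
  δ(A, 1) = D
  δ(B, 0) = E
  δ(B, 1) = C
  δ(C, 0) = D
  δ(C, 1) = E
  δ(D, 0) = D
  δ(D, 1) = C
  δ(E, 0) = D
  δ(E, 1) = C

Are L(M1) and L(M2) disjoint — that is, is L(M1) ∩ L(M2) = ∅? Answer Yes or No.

Converting the expression M1 to a DFA (subset construction, then merging equivalent states) gives the minimal DFA with states {r0, r1, r2, r3, r4, r5}, start state r0, accepting states {r4, r5} and transitions r0: 0→r1, 1→r2; r1: 0→r2, 1→r3; r2: 0→r2, 1→r2; r3: 0→r4, 1→r2; r4: 0→r5, 1→r2; r5: 0→r2, 1→r2.
Exploring the product automaton M1 × M2 from the start pair (r0, A), following both machines on each input symbol, reaches 8 state pairs: (r0, A), (r1, C), (r2, D), (r3, E), (r2, C), (r4, D), (r2, E), (r5, D).
M1 accepts in {r4, r5} and M2 accepts in {C}; no reachable pair has both components accepting, so no string drives both machines to acceptance simultaneously and L(M1) ∩ L(M2) = ∅.
So no string is accepted by both, and the intersection is empty.

Yes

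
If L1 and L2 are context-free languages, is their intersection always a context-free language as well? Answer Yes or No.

{aⁿbⁿcᵐ : m,n≥0} and {aᵐbⁿcⁿ : m,n≥0} are both context-free, but their intersection {aⁿbⁿcⁿ : n≥0} is not (pumping lemma).

No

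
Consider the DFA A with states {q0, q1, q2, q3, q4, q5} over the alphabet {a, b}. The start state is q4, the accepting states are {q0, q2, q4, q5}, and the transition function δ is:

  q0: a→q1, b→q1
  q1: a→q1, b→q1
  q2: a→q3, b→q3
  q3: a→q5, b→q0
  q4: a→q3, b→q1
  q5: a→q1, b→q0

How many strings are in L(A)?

The useful subgraph on states {q0, q3, q4, q5} is acyclic, so L(A) is finite; the longest accepting path visits 4 useful states, giving maximum string length 3.
Counting accepting paths from q4 by length: 1 of length 0, 2 of length 2, 1 of length 3. Total 4.

4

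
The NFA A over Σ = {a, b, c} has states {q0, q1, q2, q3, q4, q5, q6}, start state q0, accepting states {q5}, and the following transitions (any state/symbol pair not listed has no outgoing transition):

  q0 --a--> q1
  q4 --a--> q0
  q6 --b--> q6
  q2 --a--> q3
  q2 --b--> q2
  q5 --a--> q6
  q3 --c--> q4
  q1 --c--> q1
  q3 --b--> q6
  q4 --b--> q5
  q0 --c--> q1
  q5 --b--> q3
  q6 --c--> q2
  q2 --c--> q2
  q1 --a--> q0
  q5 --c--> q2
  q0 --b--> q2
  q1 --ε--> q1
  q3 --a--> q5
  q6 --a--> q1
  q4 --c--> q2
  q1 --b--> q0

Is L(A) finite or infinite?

infinite

State q0 is reachable from the start and can reach an accepting state, and it lies on the cycle q0 → q1 → q0.
Traversing that cycle any number of times yields accepted strings of unbounded length, so the language is infinite.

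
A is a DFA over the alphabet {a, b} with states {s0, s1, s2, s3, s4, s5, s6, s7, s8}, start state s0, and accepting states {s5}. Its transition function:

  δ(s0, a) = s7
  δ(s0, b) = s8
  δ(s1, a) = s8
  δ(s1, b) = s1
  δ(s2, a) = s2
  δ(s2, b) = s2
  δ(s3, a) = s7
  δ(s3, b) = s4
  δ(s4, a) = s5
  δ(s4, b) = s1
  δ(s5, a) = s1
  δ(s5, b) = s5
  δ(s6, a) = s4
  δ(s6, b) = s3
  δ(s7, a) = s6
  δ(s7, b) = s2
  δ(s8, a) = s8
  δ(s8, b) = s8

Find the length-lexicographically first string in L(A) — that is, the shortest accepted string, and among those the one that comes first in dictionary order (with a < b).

aaaa

A breadth-first search from s0 reaches an accepting state first via the path s0 → s7 → s6 → s4 → s5 on input aaaa.
No string of length < 4 is accepted (BFS exhausts all shorter strings without reaching an accepting state), and aaaa is the lexicographically least accepting string of length 4.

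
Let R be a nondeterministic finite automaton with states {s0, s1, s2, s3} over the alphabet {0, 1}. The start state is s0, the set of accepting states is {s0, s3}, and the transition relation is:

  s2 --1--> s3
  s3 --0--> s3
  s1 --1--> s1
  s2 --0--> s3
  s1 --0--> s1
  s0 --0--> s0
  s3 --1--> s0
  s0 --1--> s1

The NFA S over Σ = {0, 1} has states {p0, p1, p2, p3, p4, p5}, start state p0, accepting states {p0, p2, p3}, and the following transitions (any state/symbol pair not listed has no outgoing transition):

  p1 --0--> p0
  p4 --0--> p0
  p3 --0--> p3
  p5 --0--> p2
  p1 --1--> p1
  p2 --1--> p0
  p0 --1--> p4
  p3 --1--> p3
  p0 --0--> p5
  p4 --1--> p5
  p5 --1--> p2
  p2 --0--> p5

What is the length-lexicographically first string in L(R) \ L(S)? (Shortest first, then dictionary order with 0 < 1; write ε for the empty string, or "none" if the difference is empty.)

0

The string 0 is accepted by R but not by S.
No shorter string lies in the difference, and 0 is the lexicographically first length-1 string in L(R) \ L(S).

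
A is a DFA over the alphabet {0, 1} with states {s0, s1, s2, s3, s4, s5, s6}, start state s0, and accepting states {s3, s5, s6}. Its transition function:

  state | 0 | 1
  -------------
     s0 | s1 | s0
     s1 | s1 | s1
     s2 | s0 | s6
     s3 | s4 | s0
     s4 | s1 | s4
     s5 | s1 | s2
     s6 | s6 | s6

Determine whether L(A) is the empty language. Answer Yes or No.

Yes

The states reachable from the start state are {s0, s1}.
None of the accepting states {s3, s5, s6} is reachable, so no string is accepted and L(A) = ∅.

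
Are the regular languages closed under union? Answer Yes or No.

Given DFAs for L₁ and L₂, run them in parallel: the product automaton on Q₁ × Q₂ that accepts when either component is accepting recognises L₁ ∪ L₂ (equivalently, R₁ | R₂ is a regular expression for it).
So the regular languages are closed under union.

Yes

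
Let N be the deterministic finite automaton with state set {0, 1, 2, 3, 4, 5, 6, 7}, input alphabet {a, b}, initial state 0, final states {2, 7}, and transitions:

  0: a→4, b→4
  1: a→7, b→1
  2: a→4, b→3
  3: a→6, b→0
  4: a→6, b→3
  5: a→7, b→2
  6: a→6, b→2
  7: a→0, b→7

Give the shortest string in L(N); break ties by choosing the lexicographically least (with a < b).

A breadth-first search from 0 reaches an accepting state first via the path 0 → 4 → 6 → 2 on input aab.
No string of length < 3 is accepted (BFS exhausts all shorter strings without reaching an accepting state), and aab is the lexicographically least accepting string of length 3.

aab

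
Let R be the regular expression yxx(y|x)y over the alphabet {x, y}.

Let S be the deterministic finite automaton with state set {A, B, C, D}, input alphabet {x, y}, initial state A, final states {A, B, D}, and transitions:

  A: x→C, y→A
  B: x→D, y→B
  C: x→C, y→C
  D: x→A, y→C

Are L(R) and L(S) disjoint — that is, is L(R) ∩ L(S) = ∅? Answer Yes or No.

Converting the expression R to a DFA (subset construction, then merging equivalent states) gives the minimal DFA with states {r0, r1, r2, r3, r4, r5, r6}, start state r0, accepting states {r6} and transitions r0: x→r1, y→r2; r1: x→r1, y→r1; r2: x→r3, y→r1; r3: x→r4, y→r1; r4: x→r5, y→r5; r5: x→r1, y→r6; r6: x→r1, y→r1.
Exploring the product automaton R × S from the start pair (r0, A), following both machines on each input symbol, reaches 8 state pairs: (r0, A), (r1, C), (r2, A), (r3, C), (r1, A), (r4, C), (r5, C), (r6, C).
R accepts in {r6} and S accepts in {A, B, D}; no reachable pair has both components accepting, so no string drives both machines to acceptance simultaneously and L(R) ∩ L(S) = ∅.
So no string is accepted by both, and the intersection is empty.

Yes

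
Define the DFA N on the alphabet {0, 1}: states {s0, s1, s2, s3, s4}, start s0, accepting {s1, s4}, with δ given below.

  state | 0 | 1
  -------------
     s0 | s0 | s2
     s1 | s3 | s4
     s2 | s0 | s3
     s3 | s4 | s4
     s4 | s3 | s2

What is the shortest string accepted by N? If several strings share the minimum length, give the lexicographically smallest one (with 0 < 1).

A breadth-first search from s0 reaches an accepting state first via the path s0 → s2 → s3 → s4 on input 110.
No string of length < 3 is accepted (BFS exhausts all shorter strings without reaching an accepting state), and 110 is the lexicographically least accepting string of length 3.

110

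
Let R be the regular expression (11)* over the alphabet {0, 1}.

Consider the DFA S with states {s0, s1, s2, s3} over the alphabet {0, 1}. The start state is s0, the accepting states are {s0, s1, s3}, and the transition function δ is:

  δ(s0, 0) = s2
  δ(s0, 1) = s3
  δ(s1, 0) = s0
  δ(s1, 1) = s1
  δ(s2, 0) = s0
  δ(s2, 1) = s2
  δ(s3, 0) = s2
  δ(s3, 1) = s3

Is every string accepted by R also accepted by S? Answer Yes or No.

Yes

Converting the expression R to a DFA (subset construction, then merging equivalent states) gives the minimal DFA with states {r0, r1, r2}, start state r0, accepting states {r0} and transitions r0: 0→r1, 1→r2; r1: 0→r1, 1→r1; r2: 0→r1, 1→r0.
Exploring the product automaton R × S from the start pair (r0, s0), following both machines on each input symbol, reaches 6 state pairs: (r0, s0), (r1, s2), (r2, s3), (r1, s0), (r0, s3), (r1, s3).
R accepts in {r0} and S accepts in {s0, s1, s3}. The reachable pairs whose R-component is accepting are (r0, s0), (r0, s3); in each of them the S-component is accepting too, so the product for L(R) \ L(S) (R-component accepting, S-component rejecting) has no reachable accepting pair and the difference is empty.
Hence every string in L(R) is also in L(S).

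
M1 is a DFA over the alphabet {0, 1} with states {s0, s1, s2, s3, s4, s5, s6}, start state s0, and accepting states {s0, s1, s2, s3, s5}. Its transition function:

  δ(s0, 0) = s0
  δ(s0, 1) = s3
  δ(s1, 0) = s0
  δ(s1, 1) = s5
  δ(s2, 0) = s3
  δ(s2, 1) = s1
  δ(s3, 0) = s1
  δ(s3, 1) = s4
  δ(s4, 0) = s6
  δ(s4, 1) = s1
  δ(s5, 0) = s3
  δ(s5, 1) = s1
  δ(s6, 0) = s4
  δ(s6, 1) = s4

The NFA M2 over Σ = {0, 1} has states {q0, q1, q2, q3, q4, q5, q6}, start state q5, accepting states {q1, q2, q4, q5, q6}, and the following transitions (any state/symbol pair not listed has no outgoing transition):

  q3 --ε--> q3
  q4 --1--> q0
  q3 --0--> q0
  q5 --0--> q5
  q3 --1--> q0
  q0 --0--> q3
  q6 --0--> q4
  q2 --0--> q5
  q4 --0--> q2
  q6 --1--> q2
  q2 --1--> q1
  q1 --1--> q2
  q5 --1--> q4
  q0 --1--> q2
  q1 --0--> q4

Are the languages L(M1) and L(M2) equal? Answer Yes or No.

Exploring the product automaton M1 × M2 from the start pair (s0, q5), following both machines on each input symbol, reaches 6 state pairs: (s0, q5), (s3, q4), (s1, q2), (s4, q0), (s5, q1), (s6, q3).
M1 accepts in {s0, s1, s2, s3, s5} and M2 accepts in {q1, q2, q4, q5, q6}. In every reachable pair the two components are either both accepting — (s0, q5), (s3, q4), (s1, q2), (s5, q1) — or both non-accepting, so no string is accepted by exactly one of the machines: L(M1) \ L(M2) and L(M2) \ L(M1) are both empty.
Hence every string is accepted by M1 iff it is accepted by M2, and the two languages coincide.

Yes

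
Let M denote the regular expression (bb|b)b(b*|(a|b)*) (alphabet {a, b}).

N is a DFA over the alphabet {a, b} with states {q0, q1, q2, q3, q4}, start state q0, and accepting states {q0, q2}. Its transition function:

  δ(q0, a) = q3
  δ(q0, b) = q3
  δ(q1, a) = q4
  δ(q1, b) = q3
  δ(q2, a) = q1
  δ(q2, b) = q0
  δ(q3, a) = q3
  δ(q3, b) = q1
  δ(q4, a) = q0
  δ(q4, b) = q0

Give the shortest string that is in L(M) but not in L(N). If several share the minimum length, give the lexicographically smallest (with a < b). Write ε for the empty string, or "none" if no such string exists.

The string bb is accepted by M but not by N.
No shorter string lies in the difference, and bb is the lexicographically first length-2 string in L(M) \ L(N).

bb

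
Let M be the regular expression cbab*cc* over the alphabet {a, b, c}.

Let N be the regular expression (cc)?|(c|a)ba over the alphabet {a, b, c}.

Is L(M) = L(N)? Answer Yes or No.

No

The string cbac is accepted by M but rejected by N.
So L(M) ≠ L(N).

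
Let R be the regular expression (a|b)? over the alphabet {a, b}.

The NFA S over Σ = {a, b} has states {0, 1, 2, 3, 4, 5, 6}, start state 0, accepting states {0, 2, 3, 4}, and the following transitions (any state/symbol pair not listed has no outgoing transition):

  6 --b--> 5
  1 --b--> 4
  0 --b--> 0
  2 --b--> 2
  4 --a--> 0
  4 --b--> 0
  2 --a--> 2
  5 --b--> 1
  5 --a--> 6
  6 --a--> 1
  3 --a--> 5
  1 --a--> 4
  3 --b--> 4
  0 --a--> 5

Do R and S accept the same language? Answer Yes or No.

No

The string a is accepted by R but rejected by S.
So L(R) ≠ L(S).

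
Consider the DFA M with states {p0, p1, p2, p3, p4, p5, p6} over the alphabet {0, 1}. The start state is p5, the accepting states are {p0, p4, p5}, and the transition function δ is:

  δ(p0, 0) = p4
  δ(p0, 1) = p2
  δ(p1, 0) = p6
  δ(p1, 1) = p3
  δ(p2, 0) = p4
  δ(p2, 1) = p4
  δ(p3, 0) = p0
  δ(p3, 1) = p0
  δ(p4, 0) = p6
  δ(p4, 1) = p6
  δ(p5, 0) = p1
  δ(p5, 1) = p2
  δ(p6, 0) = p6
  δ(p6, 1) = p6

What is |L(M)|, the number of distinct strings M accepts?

The useful subgraph on states {p0, p1, p2, p3, p4, p5} is acyclic, so L(M) is finite; the longest accepting path visits 6 useful states, giving maximum string length 5.
Counting accepting paths from p5 by length: 1 of length 0, 2 of length 2, 2 of length 3, 2 of length 4, 4 of length 5. Total 11.

11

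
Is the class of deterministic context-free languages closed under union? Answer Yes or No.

{aⁿbⁿ : n≥0} and {aⁿb²ⁿ : n≥0} are each accepted by a deterministic PDA (push the a's; pop one per b, respectively one per two b's), but their union U is not. Suppose a DPDA M accepted U. Being deterministic, M has a single run on aⁿb²ⁿ, and since aⁿbⁿ ∈ U that run passes through an accepting configuration right after consuming the prefix aⁿbⁿ and then goes on to accept again after n more b's. Build an ordinary (nondeterministic) PDA M′ that simulates M on a's and b's and, at any moment when M is in an accepting state, may switch to a second mode in which it reads only c's, feeding each c to M as a b; M′ accepts when M does. Then M′ accepts aⁱbʲcᵏ (k≥1) exactly when both aⁱbʲ ∈ U and aⁱbʲ⁺ᵏ ∈ U, and checking the four cases (i=j or j=2i, combined with j+k=i or j+k=2i) leaves only i=j=k: so L(M′) ∩ a*b*c⁺ = {aⁿbⁿcⁿ : n≥1} would be context-free, which it is not (pumping lemma) — contradiction. (The union is an unambiguous CFL; it is determinism, not unambiguity, that fails.)

No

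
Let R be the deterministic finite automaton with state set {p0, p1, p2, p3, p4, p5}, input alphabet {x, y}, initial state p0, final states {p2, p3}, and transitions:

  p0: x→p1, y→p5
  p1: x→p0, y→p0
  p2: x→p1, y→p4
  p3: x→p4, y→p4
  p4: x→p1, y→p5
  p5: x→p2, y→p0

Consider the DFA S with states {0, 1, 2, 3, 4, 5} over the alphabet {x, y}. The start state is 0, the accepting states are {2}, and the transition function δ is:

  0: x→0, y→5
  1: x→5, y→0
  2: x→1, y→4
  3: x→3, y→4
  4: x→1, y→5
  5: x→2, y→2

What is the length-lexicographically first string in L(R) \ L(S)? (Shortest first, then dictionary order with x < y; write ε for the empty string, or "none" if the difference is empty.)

The string xyyx is accepted by R but not by S.
No shorter string lies in the difference, and xyyx is the lexicographically first length-4 string in L(R) \ L(S).

xyyx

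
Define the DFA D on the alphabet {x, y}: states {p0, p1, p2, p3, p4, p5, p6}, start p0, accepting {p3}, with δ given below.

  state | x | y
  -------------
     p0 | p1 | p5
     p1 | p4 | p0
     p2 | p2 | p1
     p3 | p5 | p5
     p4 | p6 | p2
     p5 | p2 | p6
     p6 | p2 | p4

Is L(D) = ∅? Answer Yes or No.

The states reachable from the start state are {p0, p1, p2, p4, p5, p6}.
None of the accepting states {p3} is reachable, so no string is accepted and L(D) = ∅.

Yes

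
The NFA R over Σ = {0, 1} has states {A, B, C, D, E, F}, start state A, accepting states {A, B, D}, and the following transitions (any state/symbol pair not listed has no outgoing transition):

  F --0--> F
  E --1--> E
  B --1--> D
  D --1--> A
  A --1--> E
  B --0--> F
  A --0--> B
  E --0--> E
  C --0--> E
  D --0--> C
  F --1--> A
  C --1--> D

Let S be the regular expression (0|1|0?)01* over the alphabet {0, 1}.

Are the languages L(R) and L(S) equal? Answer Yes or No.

The empty string ε is accepted by R but rejected by S.
So L(R) ≠ L(S).

No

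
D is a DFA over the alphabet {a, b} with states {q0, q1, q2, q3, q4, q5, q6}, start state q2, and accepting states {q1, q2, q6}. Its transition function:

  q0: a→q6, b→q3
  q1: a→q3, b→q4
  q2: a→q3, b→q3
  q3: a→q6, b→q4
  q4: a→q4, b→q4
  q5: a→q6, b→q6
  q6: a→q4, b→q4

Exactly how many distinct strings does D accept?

The useful subgraph on states {q2, q3, q6} is acyclic, so L(D) is finite; the longest accepting path visits 3 useful states, giving maximum string length 2.
Counting accepting paths from q2 by length: 1 of length 0, 2 of length 2. Total 3.

3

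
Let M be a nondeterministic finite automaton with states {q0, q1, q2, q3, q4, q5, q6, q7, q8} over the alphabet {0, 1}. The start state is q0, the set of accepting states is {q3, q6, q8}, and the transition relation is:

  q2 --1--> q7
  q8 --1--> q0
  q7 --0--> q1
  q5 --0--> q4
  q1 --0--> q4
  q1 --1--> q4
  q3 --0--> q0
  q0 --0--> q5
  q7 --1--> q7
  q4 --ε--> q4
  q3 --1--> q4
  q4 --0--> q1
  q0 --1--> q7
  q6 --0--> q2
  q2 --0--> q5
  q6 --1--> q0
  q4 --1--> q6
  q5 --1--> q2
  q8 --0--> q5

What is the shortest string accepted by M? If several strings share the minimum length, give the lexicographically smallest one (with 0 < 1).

A breadth-first search from q0 reaches an accepting state first via the path q0 → q5 → q4 → q6 on input 001.
No string of length < 3 is accepted (BFS exhausts all shorter strings without reaching an accepting state), and 001 is the lexicographically least accepting string of length 3.

001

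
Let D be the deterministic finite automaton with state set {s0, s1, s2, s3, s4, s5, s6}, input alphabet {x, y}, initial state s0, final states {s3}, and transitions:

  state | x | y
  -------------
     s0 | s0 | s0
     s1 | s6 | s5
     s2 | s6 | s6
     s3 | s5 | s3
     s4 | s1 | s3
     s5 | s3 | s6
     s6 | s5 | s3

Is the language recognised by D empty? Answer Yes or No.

Yes

The states reachable from the start state are {s0}.
None of the accepting states {s3} is reachable, so no string is accepted and L(D) = ∅.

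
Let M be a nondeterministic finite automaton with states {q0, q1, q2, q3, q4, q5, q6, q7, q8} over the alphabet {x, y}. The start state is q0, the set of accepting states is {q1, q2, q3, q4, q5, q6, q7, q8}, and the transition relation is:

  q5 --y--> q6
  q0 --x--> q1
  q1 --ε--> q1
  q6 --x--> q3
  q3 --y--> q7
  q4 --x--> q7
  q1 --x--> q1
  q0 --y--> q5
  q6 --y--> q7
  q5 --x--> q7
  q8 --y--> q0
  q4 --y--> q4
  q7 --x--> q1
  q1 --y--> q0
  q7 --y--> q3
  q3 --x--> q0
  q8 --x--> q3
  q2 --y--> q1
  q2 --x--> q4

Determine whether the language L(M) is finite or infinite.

State q0 is reachable from the start and can reach an accepting state, and it lies on the cycle q0 → q1 → q0.
Traversing that cycle any number of times yields accepted strings of unbounded length, so the language is infinite.

infinite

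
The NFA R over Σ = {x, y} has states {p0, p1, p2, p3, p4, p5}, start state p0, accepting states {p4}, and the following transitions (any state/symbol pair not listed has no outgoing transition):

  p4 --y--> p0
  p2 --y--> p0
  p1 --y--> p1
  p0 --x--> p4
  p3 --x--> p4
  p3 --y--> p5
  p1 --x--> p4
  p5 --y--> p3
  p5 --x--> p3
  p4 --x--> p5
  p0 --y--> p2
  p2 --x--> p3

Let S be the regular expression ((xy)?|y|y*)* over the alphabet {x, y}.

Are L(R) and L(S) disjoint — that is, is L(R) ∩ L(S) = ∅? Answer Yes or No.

Yes

Converting the expression S to a DFA (subset construction, then merging equivalent states) gives the minimal DFA with states {s0, s1, s2}, start state s0, accepting states {s0} and transitions s0: x→s1, y→s0; s1: x→s2, y→s0; s2: x→s2, y→s2.
Exploring the product automaton R × S from the start pair (p0, s0), following both machines on each input symbol, reaches 11 state pairs: (p0, s0), (p4, s1), (p2, s0), (p5, s2), (p3, s1), (p3, s2), (p4, s2), (p5, s0), (p0, s2), (p3, s0), (p2, s2).
R accepts in {p4} and S accepts in {s0}; no reachable pair has both components accepting, so no string drives both machines to acceptance simultaneously and L(R) ∩ L(S) = ∅.
So no string is accepted by both, and the intersection is empty.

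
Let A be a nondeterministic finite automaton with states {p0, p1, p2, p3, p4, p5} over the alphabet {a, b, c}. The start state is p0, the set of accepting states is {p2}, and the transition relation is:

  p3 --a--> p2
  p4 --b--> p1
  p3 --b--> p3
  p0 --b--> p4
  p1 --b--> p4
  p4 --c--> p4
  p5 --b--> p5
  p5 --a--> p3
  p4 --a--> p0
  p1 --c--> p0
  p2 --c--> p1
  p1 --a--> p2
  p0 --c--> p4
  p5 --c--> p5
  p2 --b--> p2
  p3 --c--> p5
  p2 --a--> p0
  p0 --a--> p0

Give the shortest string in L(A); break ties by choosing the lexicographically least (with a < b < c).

A breadth-first search from p0 reaches an accepting state first via the path p0 → p4 → p1 → p2 on input bba.
No string of length < 3 is accepted (BFS exhausts all shorter strings without reaching an accepting state), and bba is the lexicographically least accepting string of length 3.

bba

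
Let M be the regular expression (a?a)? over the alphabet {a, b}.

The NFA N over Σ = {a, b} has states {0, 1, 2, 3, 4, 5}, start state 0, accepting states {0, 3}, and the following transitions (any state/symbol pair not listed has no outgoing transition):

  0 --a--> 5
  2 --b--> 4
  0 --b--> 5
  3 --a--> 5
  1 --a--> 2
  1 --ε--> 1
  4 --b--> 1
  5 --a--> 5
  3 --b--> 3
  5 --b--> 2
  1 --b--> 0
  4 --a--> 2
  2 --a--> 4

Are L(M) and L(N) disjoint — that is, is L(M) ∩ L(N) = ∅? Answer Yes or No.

No

The empty string ε is accepted by both M and N.
Hence L(M) ∩ L(N) ≠ ∅.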